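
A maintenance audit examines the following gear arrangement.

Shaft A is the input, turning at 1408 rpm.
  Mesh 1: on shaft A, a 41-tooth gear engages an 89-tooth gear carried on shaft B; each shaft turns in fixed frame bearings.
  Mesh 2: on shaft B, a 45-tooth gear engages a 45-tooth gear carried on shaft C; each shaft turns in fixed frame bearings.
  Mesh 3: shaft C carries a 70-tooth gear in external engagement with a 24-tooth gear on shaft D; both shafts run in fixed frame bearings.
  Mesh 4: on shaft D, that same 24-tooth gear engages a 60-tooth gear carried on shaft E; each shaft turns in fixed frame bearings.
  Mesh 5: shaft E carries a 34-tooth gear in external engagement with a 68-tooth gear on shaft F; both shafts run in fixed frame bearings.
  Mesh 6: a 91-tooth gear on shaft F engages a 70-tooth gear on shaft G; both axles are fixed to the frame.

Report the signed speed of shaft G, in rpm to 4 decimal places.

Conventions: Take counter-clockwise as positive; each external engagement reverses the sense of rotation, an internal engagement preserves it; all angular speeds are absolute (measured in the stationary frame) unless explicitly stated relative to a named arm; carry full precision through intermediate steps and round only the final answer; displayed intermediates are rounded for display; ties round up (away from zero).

6-mesh fixed-axis compound train (all bearings frame-fixed)
mesh 1 [41T→89T]: ω = 1408.0000×41/89 = 648.6292 rpm, sense flips to −
mesh 2 [45T→45T]: ω = 648.6292×45/45 = 648.6292 rpm, sense flips to +
mesh 3 [70T→24T]: ω = 648.6292×70/24 = 1891.8352 rpm, sense flips to −
mesh 4 [24T→60T]: ω = 1891.8352×24/60 = 756.7341 rpm, sense flips to +
mesh 5 [34T→68T]: ω = 756.7341×34/68 = 378.3670 rpm, sense flips to −
mesh 6 [91T→70T]: ω = 378.3670×91/70 = 491.8772 rpm, sense flips to +
signed output speed = +491.8772 rpm

+491.8772 rpm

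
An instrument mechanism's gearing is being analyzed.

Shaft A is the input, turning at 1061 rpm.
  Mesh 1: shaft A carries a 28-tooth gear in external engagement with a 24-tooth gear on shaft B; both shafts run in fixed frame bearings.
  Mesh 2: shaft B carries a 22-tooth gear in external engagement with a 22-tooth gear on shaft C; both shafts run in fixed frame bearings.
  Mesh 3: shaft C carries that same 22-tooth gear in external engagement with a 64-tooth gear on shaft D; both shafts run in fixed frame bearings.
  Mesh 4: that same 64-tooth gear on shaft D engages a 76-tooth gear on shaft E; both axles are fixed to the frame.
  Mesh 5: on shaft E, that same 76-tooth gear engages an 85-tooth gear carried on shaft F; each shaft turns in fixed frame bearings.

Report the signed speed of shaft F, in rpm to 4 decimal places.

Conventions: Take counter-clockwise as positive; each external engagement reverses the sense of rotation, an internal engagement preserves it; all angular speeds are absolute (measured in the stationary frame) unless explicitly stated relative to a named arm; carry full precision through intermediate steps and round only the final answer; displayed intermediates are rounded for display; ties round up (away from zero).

topology: fixed-axis compound train — 5 meshes, A→F
mesh 1 [28T→24T]: ω = 1061.0000×28/24 = 1237.8333 rpm, sense flips to −
mesh 2 [22T→22T]: ω = 1237.8333×22/22 = 1237.8333 rpm, sense flips to +
mesh 3 [22T→64T]: ω = 1237.8333×22/64 = 425.5052 rpm, sense flips to −
mesh 4 [64T→76T]: ω = 425.5052×64/76 = 358.3202 rpm, sense flips to +
mesh 5 [76T→85T]: ω = 358.3202×76/85 = 320.3804 rpm, sense flips to −
signed output speed = -320.3804 rpm

-320.3804 rpm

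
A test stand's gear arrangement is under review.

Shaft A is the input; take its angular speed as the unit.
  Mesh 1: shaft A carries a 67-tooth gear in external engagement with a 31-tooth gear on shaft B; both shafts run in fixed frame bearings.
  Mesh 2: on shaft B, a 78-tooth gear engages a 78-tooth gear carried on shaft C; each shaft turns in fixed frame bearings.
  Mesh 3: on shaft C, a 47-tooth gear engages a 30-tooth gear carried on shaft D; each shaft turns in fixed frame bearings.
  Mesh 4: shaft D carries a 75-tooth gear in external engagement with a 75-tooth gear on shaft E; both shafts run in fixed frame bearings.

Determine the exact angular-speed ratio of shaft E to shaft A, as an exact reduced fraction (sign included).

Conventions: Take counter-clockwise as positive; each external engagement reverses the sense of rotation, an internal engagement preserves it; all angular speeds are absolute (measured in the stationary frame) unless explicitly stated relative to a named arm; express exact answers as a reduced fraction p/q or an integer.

class = fixed-axis compound train [4 meshes; 4 ratios multiply, 4 sense flips]
mesh 1 [67T→31T]: running ratio 67/31, sense −
mesh 2 [78T→78T]: running ratio 67/31, sense +
mesh 3 [47T→30T]: running ratio 3149/930, sense −
mesh 4 [75T→75T]: running ratio 3149/930, sense +
ω_out/ω_in = 3149/930

3149/930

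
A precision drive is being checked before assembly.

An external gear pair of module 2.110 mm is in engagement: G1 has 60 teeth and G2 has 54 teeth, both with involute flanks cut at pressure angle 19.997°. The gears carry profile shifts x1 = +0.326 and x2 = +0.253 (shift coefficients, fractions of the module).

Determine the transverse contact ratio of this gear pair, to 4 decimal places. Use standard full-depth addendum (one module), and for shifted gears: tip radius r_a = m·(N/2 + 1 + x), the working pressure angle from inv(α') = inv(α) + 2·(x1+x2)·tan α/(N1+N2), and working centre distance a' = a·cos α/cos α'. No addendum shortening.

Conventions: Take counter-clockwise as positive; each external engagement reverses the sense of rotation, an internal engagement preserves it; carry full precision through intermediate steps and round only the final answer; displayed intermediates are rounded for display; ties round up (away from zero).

recognized (one external pair, fixed centres): single-mesh tooth geometry, m = 2.110, N1 = 60, N2 = 54
base radii: r_b1 = 59.483676, r_b2 = 53.535309
tip radii: r_a1 = 66.097860, r_a2 = 59.613830
inv(α') = inv(19.997°) + 2·(+0.326+0.253)·tan α/(60+54) = 0.01859402  ⇒  α' = 21.47387°
a' = a·cos α / cos α' = 120.2700·cos 19.997°/cos 21.47387° = 121.449445
action lengths: √(r_a1²−r_b1²) = 28.820467, √(r_a2²−r_b2²) = 26.225549
base pitch p_b = π·m·cos α = 6.229116
CR = (28.820467 + 26.225549 − 121.449445·sin 21.47387°)/6.229116 = 1.699468
contact ratio ≈ 1.6995

1.6995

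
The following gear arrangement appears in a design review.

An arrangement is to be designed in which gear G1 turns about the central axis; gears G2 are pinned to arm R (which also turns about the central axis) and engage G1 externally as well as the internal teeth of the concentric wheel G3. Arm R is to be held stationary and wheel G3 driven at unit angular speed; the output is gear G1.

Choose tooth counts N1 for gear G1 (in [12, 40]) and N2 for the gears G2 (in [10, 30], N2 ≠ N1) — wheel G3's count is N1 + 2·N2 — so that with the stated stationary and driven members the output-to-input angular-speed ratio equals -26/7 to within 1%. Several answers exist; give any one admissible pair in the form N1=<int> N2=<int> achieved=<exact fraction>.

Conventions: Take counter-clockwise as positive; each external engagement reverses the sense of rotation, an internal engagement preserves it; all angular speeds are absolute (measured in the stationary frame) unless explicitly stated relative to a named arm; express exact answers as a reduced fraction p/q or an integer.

N1=14 N2=19 achieved=-26/7

class = planetary set [ratio -26/7 wanted; Willis about the carrier]
Willis with ω_arm = 0: ω_sun/ω_ring = −N3/N1; set equal to -26/7  ⇒  N3/N1 = −(-26/7) = 26/7
N3 = N1 + 2·N2  ⇒  N2/N1 = (N3/N1 − 1)/2 = (26/7 − 1)/2 = 19/14
smallest multiple with N1 ≥ 12 and N2 ≥ 10: k = 1  ⇒  N1 = 1·14 = 14, N2 = 1·19 = 19 (N1 ≤ 40, N2 ≤ 30, N2 ≠ N1 ✓), N3 = 14 + 2·19 = 52
check: −N3/N1 with N1 = 14, N3 = 52 gives -26/7; |achieved − target| = 0 ≤ 13/350 ✓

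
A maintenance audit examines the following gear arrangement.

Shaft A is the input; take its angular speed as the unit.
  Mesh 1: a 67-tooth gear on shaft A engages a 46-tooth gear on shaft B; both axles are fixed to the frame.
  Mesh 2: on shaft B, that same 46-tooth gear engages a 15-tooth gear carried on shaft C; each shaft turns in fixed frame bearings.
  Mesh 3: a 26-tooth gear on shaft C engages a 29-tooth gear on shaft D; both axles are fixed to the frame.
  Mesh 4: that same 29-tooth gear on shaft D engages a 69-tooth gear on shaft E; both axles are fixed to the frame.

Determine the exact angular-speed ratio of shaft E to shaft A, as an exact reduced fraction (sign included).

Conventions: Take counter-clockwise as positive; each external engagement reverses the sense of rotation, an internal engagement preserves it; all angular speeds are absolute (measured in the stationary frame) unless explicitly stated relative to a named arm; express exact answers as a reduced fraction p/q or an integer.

1742/1035

class = fixed-axis compound train [4 meshes; 4 ratios multiply, 4 sense flips]
mesh 1 [67T→46T]: running ratio 67/46, sense −
mesh 2 [46T→15T]: running ratio 67/15, sense +
mesh 3 [26T→29T]: running ratio 1742/435, sense −
mesh 4 [29T→69T]: running ratio 1742/1035, sense +
ω_out/ω_in = 1742/1035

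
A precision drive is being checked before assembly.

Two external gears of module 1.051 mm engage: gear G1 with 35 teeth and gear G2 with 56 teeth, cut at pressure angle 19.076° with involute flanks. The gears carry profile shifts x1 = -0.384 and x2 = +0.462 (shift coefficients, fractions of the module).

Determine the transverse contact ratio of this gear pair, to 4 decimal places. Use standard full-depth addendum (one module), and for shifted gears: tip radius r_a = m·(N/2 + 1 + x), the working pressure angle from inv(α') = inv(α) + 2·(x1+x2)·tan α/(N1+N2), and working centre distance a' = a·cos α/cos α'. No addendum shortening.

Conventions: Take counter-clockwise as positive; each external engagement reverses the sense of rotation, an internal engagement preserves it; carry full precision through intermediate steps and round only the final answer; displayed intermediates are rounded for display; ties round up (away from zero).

class = single-mesh tooth geometry [involute pair 35T × 56T, m = 1.051]
base radii: r_b1 = 17.382492, r_b2 = 27.811988
tip radii: r_a1 = 19.039916, r_a2 = 30.964562
inv(α') = inv(19.076°) + 2·(-0.384+0.462)·tan α/(35+56) = 0.01346582  ⇒  α' = 19.35559°
a' = a·cos α / cos α' = 47.8205·cos 19.076°/cos 19.35559° = 47.901902
action lengths: √(r_a1²−r_b1²) = 7.769644, √(r_a2²−r_b2²) = 13.612400
base pitch p_b = π·m·cos α = 3.120498
CR = (7.769644 + 13.612400 − 47.901902·sin 19.35559°)/3.120498 = 1.764437
contact ratio ≈ 1.7644

1.7644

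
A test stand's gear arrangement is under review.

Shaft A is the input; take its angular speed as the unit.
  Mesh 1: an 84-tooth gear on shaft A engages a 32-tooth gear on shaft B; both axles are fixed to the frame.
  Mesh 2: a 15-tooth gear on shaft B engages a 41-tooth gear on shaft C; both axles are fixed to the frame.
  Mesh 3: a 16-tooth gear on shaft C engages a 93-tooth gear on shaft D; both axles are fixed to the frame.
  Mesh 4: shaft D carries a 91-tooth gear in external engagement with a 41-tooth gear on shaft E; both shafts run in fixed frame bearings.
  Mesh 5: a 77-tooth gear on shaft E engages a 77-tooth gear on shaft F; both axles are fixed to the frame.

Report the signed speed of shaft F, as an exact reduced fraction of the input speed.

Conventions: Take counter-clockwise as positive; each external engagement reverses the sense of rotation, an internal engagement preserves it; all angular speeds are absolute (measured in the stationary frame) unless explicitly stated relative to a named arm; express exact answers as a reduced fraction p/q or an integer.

5-mesh fixed-axis compound train (all bearings frame-fixed)
mesh 1 [84T→32T]: |ω|/ω_in = 1×84/32 = 21/8, sense flips to −
mesh 2 [15T→41T]: |ω|/ω_in = (21/8)×15/41 = 315/328, sense flips to +
mesh 3 [16T→93T]: |ω|/ω_in = (315/328)×16/93 = 210/1271, sense flips to −
mesh 4 [91T→41T]: |ω|/ω_in = (210/1271)×91/41 = 19110/52111, sense flips to +
mesh 5 [77T→77T]: |ω|/ω_in = (19110/52111)×77/77 = 19110/52111, sense flips to −
signed output speed (× input speed) = -19110/52111

-19110/52111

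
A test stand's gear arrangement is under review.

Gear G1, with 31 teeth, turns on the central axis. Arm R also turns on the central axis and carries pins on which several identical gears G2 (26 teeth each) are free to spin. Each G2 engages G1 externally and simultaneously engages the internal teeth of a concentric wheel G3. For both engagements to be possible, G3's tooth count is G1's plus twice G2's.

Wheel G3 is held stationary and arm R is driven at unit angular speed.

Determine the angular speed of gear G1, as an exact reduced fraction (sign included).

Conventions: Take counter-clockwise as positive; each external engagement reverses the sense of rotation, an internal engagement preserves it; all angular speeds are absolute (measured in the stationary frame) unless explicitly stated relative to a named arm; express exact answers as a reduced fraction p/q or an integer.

recognized (axles ride arm R): planetary set, 31/26/83 teeth
ring teeth: 31 + 2·26 = 83
31(ω_sun−ω_arm) = −83(ω_ring−ω_arm),  ω_ring = 0, ω_arm = 1
ω_sun = 1 − (83/31)(0−1) = 114/31
exact speed ratio = 114/31

114/31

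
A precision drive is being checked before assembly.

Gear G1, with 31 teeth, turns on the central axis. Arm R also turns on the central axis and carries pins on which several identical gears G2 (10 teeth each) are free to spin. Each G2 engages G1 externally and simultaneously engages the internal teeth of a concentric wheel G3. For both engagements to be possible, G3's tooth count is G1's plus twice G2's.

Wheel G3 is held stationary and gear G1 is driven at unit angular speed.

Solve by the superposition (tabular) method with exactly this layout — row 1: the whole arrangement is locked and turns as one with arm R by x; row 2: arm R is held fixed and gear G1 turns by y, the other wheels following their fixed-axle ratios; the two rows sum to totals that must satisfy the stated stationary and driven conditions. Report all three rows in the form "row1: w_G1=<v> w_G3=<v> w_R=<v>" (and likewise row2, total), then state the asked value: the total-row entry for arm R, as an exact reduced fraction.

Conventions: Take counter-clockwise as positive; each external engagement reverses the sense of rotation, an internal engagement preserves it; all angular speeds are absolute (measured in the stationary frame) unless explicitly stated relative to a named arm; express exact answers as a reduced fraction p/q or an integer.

planetary set (31T centre, 10T on arm, 51T internal) — Willis relation
row 1 — lock + rotate with arm: ω_sun = ω_ring = ω_arm = x
row 2 — arm fixed, fixed-axis ratios: sun y, ring −(31/51)·y, arm 0
boundary: total ω_ring = x − (31/51)·y = 0 and total ω_sun = x + y = 1  ⇒  y = 51/82, x = 31/82
row 2 ring = −(31/51)·51/82 = -31/82
totals (row 1 + row 2): sun 31/82 + 51/82 = 1, ring 31/82 + (-31/82) = 0, arm 31/82 + 0 = 31/82
asked cell (total, arm) = 31/82

row1: w_G1=31/82 w_G3=31/82 w_R=31/82
row2: w_G1=51/82 w_G3=-31/82 w_R=0
total: w_G1=1 w_G3=0 w_R=31/82
asked value: 31/82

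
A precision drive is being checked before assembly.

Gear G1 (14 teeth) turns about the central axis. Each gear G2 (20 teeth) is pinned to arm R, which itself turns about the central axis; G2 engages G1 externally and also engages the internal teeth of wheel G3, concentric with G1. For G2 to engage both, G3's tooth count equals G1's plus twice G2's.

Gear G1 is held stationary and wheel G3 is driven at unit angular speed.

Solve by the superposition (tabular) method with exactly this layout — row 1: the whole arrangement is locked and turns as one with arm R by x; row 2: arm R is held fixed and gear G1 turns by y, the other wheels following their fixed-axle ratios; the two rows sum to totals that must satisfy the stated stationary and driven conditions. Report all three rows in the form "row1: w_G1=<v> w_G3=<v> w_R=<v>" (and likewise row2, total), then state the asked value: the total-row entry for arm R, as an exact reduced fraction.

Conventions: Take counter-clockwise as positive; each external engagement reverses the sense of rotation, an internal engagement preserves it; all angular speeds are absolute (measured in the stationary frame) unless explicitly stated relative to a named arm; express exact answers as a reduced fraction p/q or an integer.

row1: w_G1=27/34 w_G3=27/34 w_R=27/34
row2: w_G1=-27/34 w_G3=7/34 w_R=0
total: w_G1=0 w_G3=1 w_R=27/34
asked value: 27/34

class = planetary set [G3 = 14+2·20 = 54; Willis about the carrier]
superposition row 1 [locked train]: every member turns x
row 2: sun turns y, ring = −(14/54)·y, arm 0
boundary: total ω_sun = x + y = 0 and total ω_ring = x − (14/54)·y = 1  ⇒  y = -27/34, x = 27/34
row 2 ring = −(14/54)·(-27/34) = 7/34
totals (row 1 + row 2): sun 27/34 + (-27/34) = 0, ring 27/34 + 7/34 = 1, arm 27/34 + 0 = 27/34
asked cell (total, arm) = 27/34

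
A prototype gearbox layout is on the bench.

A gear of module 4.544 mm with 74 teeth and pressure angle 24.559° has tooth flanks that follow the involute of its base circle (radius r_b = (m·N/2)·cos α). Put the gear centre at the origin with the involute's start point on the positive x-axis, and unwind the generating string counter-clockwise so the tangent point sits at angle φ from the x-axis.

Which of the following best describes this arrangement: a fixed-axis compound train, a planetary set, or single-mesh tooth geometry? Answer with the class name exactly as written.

single-mesh tooth geometry

topology: single-mesh involute geometry — m = 4.544, N = 74
classification: single-mesh tooth geometry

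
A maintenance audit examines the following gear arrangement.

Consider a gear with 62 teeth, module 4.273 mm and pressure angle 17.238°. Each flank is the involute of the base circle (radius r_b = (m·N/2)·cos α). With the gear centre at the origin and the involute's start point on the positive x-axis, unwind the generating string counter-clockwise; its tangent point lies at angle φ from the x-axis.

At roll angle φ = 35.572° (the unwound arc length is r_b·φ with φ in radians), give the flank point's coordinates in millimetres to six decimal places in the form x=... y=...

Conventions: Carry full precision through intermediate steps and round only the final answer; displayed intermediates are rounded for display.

single-mesh involute tooth geometry (62T wheel at module 4.273)
pitch radius r_p = m·N/2 = 4.273·62/2 = 132.463000
base radius r_b = r_p·cos α = 132.463000·cos 17.238° = 126.513031
roll angle φ = 35.572° = 0.62084852 rad
x = r_b·(cos φ + φ·sin φ) = 148.595702
y = r_b·(sin φ − φ·cos φ) = 9.708177

x=148.595702 y=9.708177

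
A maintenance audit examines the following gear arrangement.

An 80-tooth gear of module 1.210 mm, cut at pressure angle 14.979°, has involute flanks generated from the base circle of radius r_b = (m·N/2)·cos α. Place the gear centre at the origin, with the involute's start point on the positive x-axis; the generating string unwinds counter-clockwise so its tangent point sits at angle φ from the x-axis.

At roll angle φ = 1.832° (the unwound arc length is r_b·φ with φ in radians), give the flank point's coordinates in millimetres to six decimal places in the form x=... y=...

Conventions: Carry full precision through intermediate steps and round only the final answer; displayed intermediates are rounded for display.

x=46.779293 y=0.000509

topology: single-mesh involute geometry — m = 1.210, N = 80
pitch radius r_p = m·N/2 = 1.210·80/2 = 48.400000
base radius r_b = r_p·cos α = 48.400000·cos 14.979° = 46.755398
roll angle φ = 1.832° = 0.03197443 rad
x = r_b·(cos φ + φ·sin φ) = 46.779293
y = r_b·(sin φ − φ·cos φ) = 0.000509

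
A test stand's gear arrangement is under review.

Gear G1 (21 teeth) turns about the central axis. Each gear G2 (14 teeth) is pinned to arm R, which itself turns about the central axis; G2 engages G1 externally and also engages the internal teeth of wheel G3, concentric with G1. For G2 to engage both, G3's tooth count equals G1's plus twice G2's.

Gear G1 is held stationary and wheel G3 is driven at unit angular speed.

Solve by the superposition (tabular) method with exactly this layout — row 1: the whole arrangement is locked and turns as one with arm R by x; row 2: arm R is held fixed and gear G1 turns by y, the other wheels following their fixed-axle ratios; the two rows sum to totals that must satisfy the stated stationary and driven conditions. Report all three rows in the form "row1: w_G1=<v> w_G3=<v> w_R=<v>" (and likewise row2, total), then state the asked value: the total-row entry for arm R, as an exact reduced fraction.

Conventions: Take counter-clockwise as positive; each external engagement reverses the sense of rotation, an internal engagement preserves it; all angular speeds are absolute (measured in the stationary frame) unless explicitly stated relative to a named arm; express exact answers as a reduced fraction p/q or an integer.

recognized (axles ride arm R): planetary set, 21/14/49 teeth
superposition row 1 [locked train]: every member turns x
row 2 — arm fixed, fixed-axis ratios: sun y, ring −(21/49)·y, arm 0
boundary: total ω_sun = x + y = 0 and total ω_ring = x − (21/49)·y = 1  ⇒  y = -7/10, x = 7/10
row 2 ring = −(21/49)·(-7/10) = 3/10
totals (row 1 + row 2): sun 7/10 + (-7/10) = 0, ring 7/10 + 3/10 = 1, arm 7/10 + 0 = 7/10
asked cell (total, arm) = 7/10

row1: w_G1=7/10 w_G3=7/10 w_R=7/10
row2: w_G1=-7/10 w_G3=3/10 w_R=0
total: w_G1=0 w_G3=1 w_R=7/10
asked value: 7/10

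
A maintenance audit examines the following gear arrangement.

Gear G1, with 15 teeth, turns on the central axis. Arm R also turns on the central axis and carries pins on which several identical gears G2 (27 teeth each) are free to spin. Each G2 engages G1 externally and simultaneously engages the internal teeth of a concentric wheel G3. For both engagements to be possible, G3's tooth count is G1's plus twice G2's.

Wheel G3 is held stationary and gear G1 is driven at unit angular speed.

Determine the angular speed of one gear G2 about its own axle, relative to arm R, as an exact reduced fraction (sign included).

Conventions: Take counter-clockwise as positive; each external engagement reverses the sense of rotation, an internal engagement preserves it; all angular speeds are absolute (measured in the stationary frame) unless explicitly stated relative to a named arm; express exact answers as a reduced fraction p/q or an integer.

-115/252

class = planetary set [G3 = 15+2·27 = 69; Willis about the carrier]
ring teeth: 15 + 2·27 = 69
15(ω_sun−ω_arm) = −69(ω_ring−ω_arm),  ω_ring = 0, ω_sun = 1
15(1−ω_arm) = −69(0−ω_arm)  ⇒  84·ω_arm = 15  ⇒  ω_arm = 5/28
sun–planet mesh: 15·(1−5/28) = −27·(ω_p−ω_arm)  ⇒  ω_p−ω_arm = -115/252
exact speed ratio = -115/252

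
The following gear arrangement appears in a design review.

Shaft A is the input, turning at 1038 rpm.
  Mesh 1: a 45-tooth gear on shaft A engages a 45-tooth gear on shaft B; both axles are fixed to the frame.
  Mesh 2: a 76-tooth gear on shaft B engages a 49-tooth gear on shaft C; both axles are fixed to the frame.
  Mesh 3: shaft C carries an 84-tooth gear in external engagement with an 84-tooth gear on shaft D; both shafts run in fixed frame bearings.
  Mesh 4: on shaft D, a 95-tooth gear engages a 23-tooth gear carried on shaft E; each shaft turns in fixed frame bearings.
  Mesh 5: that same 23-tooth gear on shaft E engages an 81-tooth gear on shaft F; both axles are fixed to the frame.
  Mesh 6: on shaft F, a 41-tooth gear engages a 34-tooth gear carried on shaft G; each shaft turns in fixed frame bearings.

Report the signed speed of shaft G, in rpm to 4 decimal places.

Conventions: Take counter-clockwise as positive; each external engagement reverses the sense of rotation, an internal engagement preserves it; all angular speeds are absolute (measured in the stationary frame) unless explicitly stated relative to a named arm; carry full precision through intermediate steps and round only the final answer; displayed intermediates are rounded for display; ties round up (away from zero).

+2276.9757 rpm

class = fixed-axis compound train [6 meshes; 6 ratios multiply, 6 sense flips]
mesh 1 [45T→45T]: ω = 1038.0000×45/45 = 1038.0000 rpm, sense flips to −
mesh 2 [76T→49T]: ω = 1038.0000×76/49 = 1609.9592 rpm, sense flips to +
mesh 3 [84T→84T]: ω = 1609.9592×84/84 = 1609.9592 rpm, sense flips to −
mesh 4 [95T→23T]: ω = 1609.9592×95/23 = 6649.8314 rpm, sense flips to +
mesh 5 [23T→81T]: ω = 6649.8314×23/81 = 1888.2237 rpm, sense flips to −
mesh 6 [41T→34T]: ω = 1888.2237×41/34 = 2276.9757 rpm, sense flips to +
signed output speed = +2276.9757 rpm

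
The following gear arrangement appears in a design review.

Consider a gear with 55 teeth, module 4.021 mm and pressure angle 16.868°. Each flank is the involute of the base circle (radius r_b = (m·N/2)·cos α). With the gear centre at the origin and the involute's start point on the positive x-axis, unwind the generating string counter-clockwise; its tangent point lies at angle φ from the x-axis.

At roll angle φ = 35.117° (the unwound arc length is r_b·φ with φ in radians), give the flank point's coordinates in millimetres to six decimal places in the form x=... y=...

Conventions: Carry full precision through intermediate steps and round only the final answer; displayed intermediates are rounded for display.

x=123.867880 y=7.820378

topology: single-mesh involute geometry — m = 4.021, N = 55
pitch radius r_p = m·N/2 = 4.021·55/2 = 110.577500
base radius r_b = r_p·cos α = 110.577500·cos 16.868° = 105.819991
roll angle φ = 35.117° = 0.61290727 rad
x = r_b·(cos φ + φ·sin φ) = 123.867880
y = r_b·(sin φ − φ·cos φ) = 7.820378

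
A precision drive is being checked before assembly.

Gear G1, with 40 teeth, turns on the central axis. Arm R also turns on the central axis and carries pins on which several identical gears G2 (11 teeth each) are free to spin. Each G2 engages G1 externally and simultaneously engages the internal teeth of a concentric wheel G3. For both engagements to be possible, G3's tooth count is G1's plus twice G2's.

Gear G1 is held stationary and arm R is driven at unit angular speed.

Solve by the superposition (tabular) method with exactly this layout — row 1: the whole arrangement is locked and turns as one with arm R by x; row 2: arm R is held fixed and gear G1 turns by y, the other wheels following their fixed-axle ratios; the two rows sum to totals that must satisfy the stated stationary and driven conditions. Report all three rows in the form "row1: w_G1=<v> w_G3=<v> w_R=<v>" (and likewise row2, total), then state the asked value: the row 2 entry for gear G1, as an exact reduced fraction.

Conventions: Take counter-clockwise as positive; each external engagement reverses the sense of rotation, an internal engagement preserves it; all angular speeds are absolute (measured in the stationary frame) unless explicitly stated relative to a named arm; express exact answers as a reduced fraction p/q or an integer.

recognized (axles ride arm R): planetary set, 40/11/62 teeth
superposition row 1 [locked train]: every member turns x
row 2 (arm held, sun turns y): ω_ring = −(40/62)·y, ω_arm = 0
boundary: total ω_sun = x + y = 0 and total ω_arm = x = 1  ⇒  y = -1, x = 1
row 2 ring = −(40/62)·(-1) = 20/31
totals (row 1 + row 2): sun 1 + (-1) = 0, ring 1 + 20/31 = 51/31, arm 1 + 0 = 1
asked cell (row2, sun) = -1

row1: w_G1=1 w_G3=1 w_R=1
row2: w_G1=-1 w_G3=20/31 w_R=0
total: w_G1=0 w_G3=51/31 w_R=1
asked value: -1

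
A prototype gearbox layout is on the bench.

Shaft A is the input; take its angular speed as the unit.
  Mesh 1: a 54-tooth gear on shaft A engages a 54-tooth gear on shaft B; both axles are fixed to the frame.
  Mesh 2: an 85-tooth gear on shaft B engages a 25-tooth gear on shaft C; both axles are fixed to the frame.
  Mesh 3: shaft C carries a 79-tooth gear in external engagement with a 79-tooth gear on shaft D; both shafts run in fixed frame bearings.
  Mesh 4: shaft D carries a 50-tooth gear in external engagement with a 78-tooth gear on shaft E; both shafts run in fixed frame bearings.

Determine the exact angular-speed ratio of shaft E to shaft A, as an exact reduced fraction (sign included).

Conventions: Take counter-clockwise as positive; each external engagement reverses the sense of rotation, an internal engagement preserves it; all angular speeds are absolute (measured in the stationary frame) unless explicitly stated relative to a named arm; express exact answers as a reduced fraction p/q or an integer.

85/39

class = fixed-axis compound train [4 meshes; 4 ratios multiply, 4 sense flips]
mesh 1 [54T→54T]: running ratio 1, sense −
mesh 2 [85T→25T]: running ratio 17/5, sense +
mesh 3 [79T→79T]: running ratio 17/5, sense −
mesh 4 [50T→78T]: running ratio 85/39, sense +
ω_out/ω_in = 85/39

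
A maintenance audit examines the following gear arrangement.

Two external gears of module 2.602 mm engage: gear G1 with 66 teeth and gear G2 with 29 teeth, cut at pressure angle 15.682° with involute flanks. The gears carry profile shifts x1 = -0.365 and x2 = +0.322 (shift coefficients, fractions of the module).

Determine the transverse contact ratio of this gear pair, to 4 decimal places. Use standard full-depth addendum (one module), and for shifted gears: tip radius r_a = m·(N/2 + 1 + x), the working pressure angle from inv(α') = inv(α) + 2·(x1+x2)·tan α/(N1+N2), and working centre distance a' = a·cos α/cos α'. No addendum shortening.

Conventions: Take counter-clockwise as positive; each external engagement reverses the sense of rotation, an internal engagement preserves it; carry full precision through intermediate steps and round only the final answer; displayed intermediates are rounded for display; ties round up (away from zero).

1.9202

single-mesh involute tooth geometry (66T engaging 29T at module 2.602)
base radii: r_b1 = 82.669785, r_b2 = 36.324603
tip radii: r_a1 = 87.518270, r_a2 = 41.168844
inv(α') = inv(15.682°) + 2·(-0.365+0.322)·tan α/(66+29) = 0.00679169  ⇒  α' = 15.49492°
a' = a·cos α / cos α' = 123.5950·cos 15.682°/cos 15.49492° = 123.482461
action lengths: √(r_a1²−r_b1²) = 28.725498, √(r_a2²−r_b2²) = 19.375164
base pitch p_b = π·m·cos α = 7.870145
CR = (28.725498 + 19.375164 − 123.482461·sin 15.49492°)/7.870145 = 1.920164
contact ratio ≈ 1.9202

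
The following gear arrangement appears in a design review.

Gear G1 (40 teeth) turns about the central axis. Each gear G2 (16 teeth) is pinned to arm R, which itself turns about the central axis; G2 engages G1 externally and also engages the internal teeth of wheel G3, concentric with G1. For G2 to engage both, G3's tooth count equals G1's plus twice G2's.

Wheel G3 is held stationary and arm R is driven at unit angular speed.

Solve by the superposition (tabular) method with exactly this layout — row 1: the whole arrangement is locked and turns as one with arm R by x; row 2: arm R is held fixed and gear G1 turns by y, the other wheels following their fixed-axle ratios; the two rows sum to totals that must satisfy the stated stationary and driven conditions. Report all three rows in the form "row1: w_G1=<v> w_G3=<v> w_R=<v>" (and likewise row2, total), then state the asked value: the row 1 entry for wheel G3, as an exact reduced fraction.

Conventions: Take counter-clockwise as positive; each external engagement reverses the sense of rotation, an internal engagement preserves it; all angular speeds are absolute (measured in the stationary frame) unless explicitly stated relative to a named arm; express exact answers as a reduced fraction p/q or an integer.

row1: w_G1=1 w_G3=1 w_R=1
row2: w_G1=9/5 w_G3=-1 w_R=0
total: w_G1=14/5 w_G3=0 w_R=1
asked value: 1

topology: planetary set — G1 40T / G2 16T / G3 72T, arm = carrier (Willis)
row 1 (train locked, turned with arm): all members turn x
superposition row 2 [arm held]: sun y, ring −(40/72)·y, arm 0
boundary: total ω_ring = x − (40/72)·y = 0 and total ω_arm = x = 1  ⇒  y = 9/5, x = 1
row 2 ring = −(40/72)·9/5 = -1
totals (row 1 + row 2): sun 1 + 9/5 = 14/5, ring 1 + (-1) = 0, arm 1 + 0 = 1
asked cell (row1, ring) = 1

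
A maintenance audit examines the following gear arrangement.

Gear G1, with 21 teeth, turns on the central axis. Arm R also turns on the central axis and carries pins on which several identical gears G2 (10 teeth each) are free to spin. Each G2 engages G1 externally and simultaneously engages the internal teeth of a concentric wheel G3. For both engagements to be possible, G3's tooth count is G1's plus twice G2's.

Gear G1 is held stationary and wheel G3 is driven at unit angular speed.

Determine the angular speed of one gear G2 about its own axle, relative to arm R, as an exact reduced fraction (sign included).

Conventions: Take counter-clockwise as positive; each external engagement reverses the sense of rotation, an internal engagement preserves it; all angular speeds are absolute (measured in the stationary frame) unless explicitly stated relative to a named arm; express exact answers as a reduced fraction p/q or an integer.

861/620

planetary set (21T centre, 10T on arm, 41T internal) — Willis relation
ring teeth: 21 + 2·10 = 41
21(ω_sun−ω_arm) = −41(ω_ring−ω_arm),  ω_sun = 0, ω_ring = 1
21(0−ω_arm) = −41(1−ω_arm)  ⇒  62·ω_arm = 41  ⇒  ω_arm = 41/62
sun–planet mesh: 21·(0−41/62) = −10·(ω_p−ω_arm)  ⇒  ω_p−ω_arm = 861/620
exact speed ratio = 861/620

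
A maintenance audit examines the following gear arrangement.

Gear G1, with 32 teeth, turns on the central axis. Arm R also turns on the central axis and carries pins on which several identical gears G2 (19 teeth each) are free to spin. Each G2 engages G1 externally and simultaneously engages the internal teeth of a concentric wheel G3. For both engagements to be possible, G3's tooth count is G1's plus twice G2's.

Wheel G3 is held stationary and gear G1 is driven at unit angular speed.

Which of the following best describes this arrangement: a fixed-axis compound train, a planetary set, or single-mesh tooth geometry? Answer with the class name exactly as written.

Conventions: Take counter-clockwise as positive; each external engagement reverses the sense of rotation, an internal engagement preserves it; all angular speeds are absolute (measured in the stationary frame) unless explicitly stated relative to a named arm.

planetary set

planetary set (32T centre, 19T on arm, 70T internal) — Willis relation
classification: planetary set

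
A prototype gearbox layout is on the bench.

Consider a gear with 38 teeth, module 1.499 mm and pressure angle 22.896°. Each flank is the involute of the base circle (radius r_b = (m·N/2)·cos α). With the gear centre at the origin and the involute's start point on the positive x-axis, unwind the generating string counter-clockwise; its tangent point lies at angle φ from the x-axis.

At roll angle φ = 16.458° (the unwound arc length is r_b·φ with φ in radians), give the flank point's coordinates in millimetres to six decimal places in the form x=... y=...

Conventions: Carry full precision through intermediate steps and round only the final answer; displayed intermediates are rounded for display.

single-mesh involute tooth geometry (38T wheel at module 1.499)
pitch radius r_p = m·N/2 = 1.499·38/2 = 28.481000
base radius r_b = r_p·cos α = 28.481000·cos 22.896° = 26.237055
roll angle φ = 16.458° = 0.28724629 rad
x = r_b·(cos φ + φ·sin φ) = 27.297245
y = r_b·(sin φ − φ·cos φ) = 0.205575

x=27.297245 y=0.205575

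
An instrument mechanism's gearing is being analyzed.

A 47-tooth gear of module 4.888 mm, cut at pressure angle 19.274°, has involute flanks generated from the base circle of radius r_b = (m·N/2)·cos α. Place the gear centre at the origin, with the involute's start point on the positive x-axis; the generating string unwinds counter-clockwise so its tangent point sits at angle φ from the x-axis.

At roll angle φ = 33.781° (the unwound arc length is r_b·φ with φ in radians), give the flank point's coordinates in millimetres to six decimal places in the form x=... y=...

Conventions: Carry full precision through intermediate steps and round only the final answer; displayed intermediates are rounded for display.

x=125.669268 y=7.153264

class = single-mesh tooth geometry [base-circle involute, m = 4.888, 47T]
pitch radius r_p = m·N/2 = 4.888·47/2 = 114.868000
base radius r_b = r_p·cos α = 114.868000·cos 19.274° = 108.429745
roll angle φ = 33.781° = 0.58958967 rad
x = r_b·(cos φ + φ·sin φ) = 125.669268
y = r_b·(sin φ − φ·cos φ) = 7.153264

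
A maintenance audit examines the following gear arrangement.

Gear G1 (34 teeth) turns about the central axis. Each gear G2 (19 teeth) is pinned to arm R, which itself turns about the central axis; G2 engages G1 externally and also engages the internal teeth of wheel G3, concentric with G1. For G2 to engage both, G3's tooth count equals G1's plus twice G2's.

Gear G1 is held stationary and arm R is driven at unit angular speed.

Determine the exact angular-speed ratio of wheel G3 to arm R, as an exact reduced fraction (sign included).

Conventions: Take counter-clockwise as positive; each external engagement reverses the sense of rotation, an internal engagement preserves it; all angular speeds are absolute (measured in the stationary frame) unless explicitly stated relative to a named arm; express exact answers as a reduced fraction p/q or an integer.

class = planetary set [G3 = 34+2·19 = 72; Willis about the carrier]
ring teeth: 34 + 2·19 = 72
34(ω_sun−ω_arm) = −72(ω_ring−ω_arm),  ω_sun = 0, ω_arm = 1
ω_ring = 1 − (34/72)(0−1) = 53/36
ω_out/ω_in = 53/36

53/36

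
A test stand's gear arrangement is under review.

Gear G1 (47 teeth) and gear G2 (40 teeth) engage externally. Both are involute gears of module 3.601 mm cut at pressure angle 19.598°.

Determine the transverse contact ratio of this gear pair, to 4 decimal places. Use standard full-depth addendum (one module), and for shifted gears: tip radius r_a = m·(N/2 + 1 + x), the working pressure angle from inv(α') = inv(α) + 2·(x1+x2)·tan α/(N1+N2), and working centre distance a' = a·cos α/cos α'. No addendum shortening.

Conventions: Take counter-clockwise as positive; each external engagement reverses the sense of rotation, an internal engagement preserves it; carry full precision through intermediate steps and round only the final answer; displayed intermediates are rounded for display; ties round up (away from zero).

1.7494

single-mesh involute tooth geometry (47T engaging 40T at module 3.601)
base radii: r_b1 = 79.721190, r_b2 = 67.847821
tip radii: r_a1 = 88.224500, r_a2 = 75.621000
no profile shift: α' = α, a' = a
action lengths: √(r_a1²−r_b1²) = 37.790135, √(r_a2²−r_b2²) = 33.394742
base pitch p_b = π·m·cos α = 10.657511
CR = (37.790135 + 33.394742 − 156.643500·sin 19.59800°)/10.657511 = 1.749350
contact ratio ≈ 1.7494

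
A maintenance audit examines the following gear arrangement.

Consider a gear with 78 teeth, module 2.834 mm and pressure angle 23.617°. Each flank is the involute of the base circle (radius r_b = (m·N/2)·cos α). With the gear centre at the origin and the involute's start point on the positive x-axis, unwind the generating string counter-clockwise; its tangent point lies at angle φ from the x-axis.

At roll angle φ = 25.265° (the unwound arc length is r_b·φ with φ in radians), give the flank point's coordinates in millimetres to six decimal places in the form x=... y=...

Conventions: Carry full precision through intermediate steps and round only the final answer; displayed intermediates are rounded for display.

topology: single-mesh involute geometry — m = 2.834, N = 78
pitch radius r_p = m·N/2 = 2.834·78/2 = 110.526000
base radius r_b = r_p·cos α = 110.526000·cos 23.617° = 101.268774
roll angle φ = 25.265° = 0.44095744 rad
x = r_b·(cos φ + φ·sin φ) = 110.640844
y = r_b·(sin φ − φ·cos φ) = 2.838417

x=110.640844 y=2.838417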